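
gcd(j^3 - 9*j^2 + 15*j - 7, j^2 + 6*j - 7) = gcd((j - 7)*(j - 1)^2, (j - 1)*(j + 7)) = j - 1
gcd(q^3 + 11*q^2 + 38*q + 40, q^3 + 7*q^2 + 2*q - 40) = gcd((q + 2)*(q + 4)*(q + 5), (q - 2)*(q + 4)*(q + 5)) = q^2 + 9*q + 20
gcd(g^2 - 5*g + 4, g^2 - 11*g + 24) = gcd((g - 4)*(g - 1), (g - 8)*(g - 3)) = 1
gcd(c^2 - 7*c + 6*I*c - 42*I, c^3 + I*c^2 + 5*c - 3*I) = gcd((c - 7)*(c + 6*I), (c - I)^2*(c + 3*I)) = 1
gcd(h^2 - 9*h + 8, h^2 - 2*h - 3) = 1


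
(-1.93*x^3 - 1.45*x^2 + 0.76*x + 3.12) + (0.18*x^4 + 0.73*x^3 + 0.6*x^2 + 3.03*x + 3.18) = 0.18*x^4 - 1.2*x^3 - 0.85*x^2 + 3.79*x + 6.3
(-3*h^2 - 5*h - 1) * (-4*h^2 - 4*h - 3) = 12*h^4 + 32*h^3 + 33*h^2 + 19*h + 3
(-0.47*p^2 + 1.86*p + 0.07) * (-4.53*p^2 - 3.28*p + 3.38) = 2.1291*p^4 - 6.8842*p^3 - 8.0065*p^2 + 6.0572*p + 0.2366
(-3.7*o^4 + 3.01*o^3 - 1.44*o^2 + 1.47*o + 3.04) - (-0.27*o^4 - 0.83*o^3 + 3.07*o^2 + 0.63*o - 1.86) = -3.43*o^4 + 3.84*o^3 - 4.51*o^2 + 0.84*o + 4.9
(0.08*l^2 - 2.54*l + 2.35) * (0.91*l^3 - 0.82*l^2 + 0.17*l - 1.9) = 0.0728*l^5 - 2.377*l^4 + 4.2349*l^3 - 2.5108*l^2 + 5.2255*l - 4.465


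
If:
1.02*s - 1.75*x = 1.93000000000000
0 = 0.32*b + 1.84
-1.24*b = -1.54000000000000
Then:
No Solution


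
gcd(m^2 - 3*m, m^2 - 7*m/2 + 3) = 1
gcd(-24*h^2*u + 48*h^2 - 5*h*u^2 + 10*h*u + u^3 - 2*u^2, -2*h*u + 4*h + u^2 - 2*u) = u - 2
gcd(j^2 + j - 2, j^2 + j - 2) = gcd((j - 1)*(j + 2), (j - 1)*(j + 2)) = j^2 + j - 2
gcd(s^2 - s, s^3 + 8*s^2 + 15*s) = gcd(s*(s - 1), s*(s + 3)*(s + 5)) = s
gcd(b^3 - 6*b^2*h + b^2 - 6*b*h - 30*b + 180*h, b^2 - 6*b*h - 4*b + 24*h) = b - 6*h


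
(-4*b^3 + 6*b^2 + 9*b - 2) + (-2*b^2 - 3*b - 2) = -4*b^3 + 4*b^2 + 6*b - 4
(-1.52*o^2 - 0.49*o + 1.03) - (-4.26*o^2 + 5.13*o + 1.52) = 2.74*o^2 - 5.62*o - 0.49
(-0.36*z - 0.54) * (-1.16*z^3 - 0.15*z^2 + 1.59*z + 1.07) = 0.4176*z^4 + 0.6804*z^3 - 0.4914*z^2 - 1.2438*z - 0.5778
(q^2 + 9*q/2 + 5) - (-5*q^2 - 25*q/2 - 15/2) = 6*q^2 + 17*q + 25/2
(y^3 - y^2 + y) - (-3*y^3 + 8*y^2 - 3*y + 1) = 4*y^3 - 9*y^2 + 4*y - 1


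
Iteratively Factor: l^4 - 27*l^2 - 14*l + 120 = (l - 5)*(l^3 + 5*l^2 - 2*l - 24) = (l - 5)*(l + 3)*(l^2 + 2*l - 8) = (l - 5)*(l - 2)*(l + 3)*(l + 4)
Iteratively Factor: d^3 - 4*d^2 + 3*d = (d - 1)*(d^2 - 3*d) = d*(d - 1)*(d - 3)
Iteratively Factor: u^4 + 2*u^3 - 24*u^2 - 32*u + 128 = (u + 4)*(u^3 - 2*u^2 - 16*u + 32) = (u - 2)*(u + 4)*(u^2 - 16) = (u - 4)*(u - 2)*(u + 4)*(u + 4)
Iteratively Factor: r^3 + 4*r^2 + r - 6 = (r - 1)*(r^2 + 5*r + 6) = (r - 1)*(r + 3)*(r + 2)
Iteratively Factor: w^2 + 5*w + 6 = (w + 3)*(w + 2)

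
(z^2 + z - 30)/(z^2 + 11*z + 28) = (z^2 + z - 30)/(z^2 + 11*z + 28)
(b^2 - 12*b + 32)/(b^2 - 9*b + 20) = (b - 8)/(b - 5)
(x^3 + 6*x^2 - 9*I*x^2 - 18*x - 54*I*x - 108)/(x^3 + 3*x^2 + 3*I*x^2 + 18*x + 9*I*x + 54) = (x^2 + x*(6 - 6*I) - 36*I)/(x^2 + x*(3 + 6*I) + 18*I)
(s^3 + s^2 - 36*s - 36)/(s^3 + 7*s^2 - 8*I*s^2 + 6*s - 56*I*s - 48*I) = (s - 6)/(s - 8*I)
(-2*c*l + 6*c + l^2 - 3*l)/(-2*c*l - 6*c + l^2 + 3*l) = (l - 3)/(l + 3)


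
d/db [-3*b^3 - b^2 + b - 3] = -9*b^2 - 2*b + 1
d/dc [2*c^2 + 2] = 4*c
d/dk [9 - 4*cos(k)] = 4*sin(k)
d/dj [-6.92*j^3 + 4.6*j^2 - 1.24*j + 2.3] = -20.76*j^2 + 9.2*j - 1.24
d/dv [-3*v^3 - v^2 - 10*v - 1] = -9*v^2 - 2*v - 10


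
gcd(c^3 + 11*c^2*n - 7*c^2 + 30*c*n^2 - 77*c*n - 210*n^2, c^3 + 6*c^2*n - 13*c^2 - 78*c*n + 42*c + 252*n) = c^2 + 6*c*n - 7*c - 42*n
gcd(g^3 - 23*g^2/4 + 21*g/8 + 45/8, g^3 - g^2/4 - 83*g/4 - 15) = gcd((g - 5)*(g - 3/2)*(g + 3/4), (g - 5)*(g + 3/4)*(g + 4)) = g^2 - 17*g/4 - 15/4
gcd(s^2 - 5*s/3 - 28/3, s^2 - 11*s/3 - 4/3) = s - 4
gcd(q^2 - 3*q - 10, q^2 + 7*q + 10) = q + 2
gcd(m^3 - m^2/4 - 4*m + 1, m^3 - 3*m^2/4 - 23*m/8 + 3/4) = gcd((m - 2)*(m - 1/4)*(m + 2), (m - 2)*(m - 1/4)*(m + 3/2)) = m^2 - 9*m/4 + 1/2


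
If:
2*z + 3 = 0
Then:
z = -3/2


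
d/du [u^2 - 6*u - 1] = 2*u - 6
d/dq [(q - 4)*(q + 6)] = 2*q + 2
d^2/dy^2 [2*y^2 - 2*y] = 4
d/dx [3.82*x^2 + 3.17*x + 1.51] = 7.64*x + 3.17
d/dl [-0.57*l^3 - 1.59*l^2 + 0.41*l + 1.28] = -1.71*l^2 - 3.18*l + 0.41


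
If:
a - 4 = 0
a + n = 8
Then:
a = 4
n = 4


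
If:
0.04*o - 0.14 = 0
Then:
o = 3.50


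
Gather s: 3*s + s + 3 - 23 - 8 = 4*s - 28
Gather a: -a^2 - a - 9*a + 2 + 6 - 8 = -a^2 - 10*a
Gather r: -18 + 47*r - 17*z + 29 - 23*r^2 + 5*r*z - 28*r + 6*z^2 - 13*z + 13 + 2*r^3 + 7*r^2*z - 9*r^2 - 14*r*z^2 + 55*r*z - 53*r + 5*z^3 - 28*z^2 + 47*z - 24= 2*r^3 + r^2*(7*z - 32) + r*(-14*z^2 + 60*z - 34) + 5*z^3 - 22*z^2 + 17*z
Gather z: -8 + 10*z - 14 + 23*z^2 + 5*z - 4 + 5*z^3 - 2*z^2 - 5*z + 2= 5*z^3 + 21*z^2 + 10*z - 24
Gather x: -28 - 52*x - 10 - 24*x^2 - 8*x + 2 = -24*x^2 - 60*x - 36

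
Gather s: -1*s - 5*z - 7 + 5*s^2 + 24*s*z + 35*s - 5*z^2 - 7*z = 5*s^2 + s*(24*z + 34) - 5*z^2 - 12*z - 7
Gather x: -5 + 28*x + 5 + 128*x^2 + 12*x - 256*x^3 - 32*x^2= -256*x^3 + 96*x^2 + 40*x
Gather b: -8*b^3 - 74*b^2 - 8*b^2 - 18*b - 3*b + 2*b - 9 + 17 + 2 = -8*b^3 - 82*b^2 - 19*b + 10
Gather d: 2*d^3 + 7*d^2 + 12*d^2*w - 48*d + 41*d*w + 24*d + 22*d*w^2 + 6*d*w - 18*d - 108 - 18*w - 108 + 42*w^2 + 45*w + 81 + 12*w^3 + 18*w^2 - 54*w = 2*d^3 + d^2*(12*w + 7) + d*(22*w^2 + 47*w - 42) + 12*w^3 + 60*w^2 - 27*w - 135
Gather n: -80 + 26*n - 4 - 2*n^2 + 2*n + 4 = -2*n^2 + 28*n - 80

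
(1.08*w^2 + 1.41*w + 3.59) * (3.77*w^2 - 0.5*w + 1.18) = 4.0716*w^4 + 4.7757*w^3 + 14.1037*w^2 - 0.1312*w + 4.2362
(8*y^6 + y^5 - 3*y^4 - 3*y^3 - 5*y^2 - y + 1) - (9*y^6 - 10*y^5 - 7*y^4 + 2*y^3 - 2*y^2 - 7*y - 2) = -y^6 + 11*y^5 + 4*y^4 - 5*y^3 - 3*y^2 + 6*y + 3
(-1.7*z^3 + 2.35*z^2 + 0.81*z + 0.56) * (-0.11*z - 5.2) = 0.187*z^4 + 8.5815*z^3 - 12.3091*z^2 - 4.2736*z - 2.912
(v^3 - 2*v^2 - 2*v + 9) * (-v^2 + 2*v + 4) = -v^5 + 4*v^4 + 2*v^3 - 21*v^2 + 10*v + 36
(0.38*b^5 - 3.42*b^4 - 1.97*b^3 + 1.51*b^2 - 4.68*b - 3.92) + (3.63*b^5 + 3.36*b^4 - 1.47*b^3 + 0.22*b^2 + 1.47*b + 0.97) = 4.01*b^5 - 0.0600000000000001*b^4 - 3.44*b^3 + 1.73*b^2 - 3.21*b - 2.95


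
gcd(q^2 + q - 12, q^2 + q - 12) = q^2 + q - 12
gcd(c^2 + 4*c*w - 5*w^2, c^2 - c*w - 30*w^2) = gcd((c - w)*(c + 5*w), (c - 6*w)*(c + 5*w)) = c + 5*w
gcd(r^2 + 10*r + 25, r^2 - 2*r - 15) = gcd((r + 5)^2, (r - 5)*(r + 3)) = 1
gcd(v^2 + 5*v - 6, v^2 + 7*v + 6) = v + 6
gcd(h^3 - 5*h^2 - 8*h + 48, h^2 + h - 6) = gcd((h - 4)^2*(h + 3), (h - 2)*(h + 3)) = h + 3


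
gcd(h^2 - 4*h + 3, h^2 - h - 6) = h - 3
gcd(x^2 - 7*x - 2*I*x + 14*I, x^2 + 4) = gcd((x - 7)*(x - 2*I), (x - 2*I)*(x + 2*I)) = x - 2*I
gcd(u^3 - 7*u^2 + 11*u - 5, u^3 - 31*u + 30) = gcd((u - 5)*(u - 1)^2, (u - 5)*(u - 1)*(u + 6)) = u^2 - 6*u + 5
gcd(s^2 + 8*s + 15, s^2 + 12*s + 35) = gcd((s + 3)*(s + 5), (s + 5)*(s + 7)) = s + 5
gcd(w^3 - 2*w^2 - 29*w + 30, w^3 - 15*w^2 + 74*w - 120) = w - 6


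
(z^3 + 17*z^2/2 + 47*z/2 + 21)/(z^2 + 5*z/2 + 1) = (2*z^2 + 13*z + 21)/(2*z + 1)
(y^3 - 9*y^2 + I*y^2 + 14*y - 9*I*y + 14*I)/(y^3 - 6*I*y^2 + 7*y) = (y^2 - 9*y + 14)/(y*(y - 7*I))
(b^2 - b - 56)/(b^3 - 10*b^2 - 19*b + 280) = (b + 7)/(b^2 - 2*b - 35)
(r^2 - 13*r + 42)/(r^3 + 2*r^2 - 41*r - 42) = (r - 7)/(r^2 + 8*r + 7)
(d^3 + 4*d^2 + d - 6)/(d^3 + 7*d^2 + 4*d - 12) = (d + 3)/(d + 6)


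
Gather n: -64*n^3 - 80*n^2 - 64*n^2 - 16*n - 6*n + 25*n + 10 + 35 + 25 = -64*n^3 - 144*n^2 + 3*n + 70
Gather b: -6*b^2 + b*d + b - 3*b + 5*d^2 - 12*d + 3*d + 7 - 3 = -6*b^2 + b*(d - 2) + 5*d^2 - 9*d + 4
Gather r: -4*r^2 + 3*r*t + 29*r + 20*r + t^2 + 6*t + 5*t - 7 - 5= -4*r^2 + r*(3*t + 49) + t^2 + 11*t - 12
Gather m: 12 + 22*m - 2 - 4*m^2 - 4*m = -4*m^2 + 18*m + 10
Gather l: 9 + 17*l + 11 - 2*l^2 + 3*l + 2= -2*l^2 + 20*l + 22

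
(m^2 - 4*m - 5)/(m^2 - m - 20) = (m + 1)/(m + 4)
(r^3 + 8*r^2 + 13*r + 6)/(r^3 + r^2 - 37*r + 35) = (r^3 + 8*r^2 + 13*r + 6)/(r^3 + r^2 - 37*r + 35)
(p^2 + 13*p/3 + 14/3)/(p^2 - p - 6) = (p + 7/3)/(p - 3)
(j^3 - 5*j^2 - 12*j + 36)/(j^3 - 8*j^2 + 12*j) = (j + 3)/j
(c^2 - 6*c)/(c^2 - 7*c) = (c - 6)/(c - 7)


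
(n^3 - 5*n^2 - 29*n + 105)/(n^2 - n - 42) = (n^2 + 2*n - 15)/(n + 6)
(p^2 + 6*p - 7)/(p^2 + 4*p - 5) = (p + 7)/(p + 5)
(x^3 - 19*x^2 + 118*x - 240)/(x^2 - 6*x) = x - 13 + 40/x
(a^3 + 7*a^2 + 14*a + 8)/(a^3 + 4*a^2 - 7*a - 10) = (a^2 + 6*a + 8)/(a^2 + 3*a - 10)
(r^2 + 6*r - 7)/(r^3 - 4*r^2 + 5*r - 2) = (r + 7)/(r^2 - 3*r + 2)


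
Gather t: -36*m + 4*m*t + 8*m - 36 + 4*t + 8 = -28*m + t*(4*m + 4) - 28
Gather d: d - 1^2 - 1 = d - 2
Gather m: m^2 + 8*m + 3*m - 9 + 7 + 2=m^2 + 11*m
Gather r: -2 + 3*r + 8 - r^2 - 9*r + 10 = -r^2 - 6*r + 16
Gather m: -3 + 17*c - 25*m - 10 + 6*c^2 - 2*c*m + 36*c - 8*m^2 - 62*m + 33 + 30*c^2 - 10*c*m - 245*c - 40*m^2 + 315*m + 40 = 36*c^2 - 192*c - 48*m^2 + m*(228 - 12*c) + 60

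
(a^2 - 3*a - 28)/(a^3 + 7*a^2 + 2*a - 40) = (a - 7)/(a^2 + 3*a - 10)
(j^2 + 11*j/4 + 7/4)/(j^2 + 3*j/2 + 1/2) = (4*j + 7)/(2*(2*j + 1))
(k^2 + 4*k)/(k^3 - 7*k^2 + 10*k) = (k + 4)/(k^2 - 7*k + 10)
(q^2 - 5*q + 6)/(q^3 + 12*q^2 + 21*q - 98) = (q - 3)/(q^2 + 14*q + 49)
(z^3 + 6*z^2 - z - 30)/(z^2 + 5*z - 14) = (z^2 + 8*z + 15)/(z + 7)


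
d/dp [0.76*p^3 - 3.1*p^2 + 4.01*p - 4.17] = 2.28*p^2 - 6.2*p + 4.01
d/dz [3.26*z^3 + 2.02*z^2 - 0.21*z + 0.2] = 9.78*z^2 + 4.04*z - 0.21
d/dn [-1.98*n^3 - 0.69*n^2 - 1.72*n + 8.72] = -5.94*n^2 - 1.38*n - 1.72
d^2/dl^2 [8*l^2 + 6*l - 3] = 16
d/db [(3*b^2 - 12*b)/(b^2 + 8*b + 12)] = 36*(b^2 + 2*b - 4)/(b^4 + 16*b^3 + 88*b^2 + 192*b + 144)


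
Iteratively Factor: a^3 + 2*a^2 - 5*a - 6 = (a + 1)*(a^2 + a - 6) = (a - 2)*(a + 1)*(a + 3)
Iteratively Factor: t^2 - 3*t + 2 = (t - 1)*(t - 2)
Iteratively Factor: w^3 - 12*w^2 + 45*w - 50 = (w - 5)*(w^2 - 7*w + 10) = (w - 5)^2*(w - 2)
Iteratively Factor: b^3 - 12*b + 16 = (b + 4)*(b^2 - 4*b + 4) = (b - 2)*(b + 4)*(b - 2)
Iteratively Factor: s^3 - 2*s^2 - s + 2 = (s - 1)*(s^2 - s - 2) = (s - 2)*(s - 1)*(s + 1)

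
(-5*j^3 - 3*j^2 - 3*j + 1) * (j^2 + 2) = -5*j^5 - 3*j^4 - 13*j^3 - 5*j^2 - 6*j + 2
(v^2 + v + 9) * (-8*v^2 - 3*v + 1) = -8*v^4 - 11*v^3 - 74*v^2 - 26*v + 9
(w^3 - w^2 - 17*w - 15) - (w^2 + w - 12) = w^3 - 2*w^2 - 18*w - 3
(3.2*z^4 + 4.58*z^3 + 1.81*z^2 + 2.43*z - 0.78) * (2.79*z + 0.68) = 8.928*z^5 + 14.9542*z^4 + 8.1643*z^3 + 8.0105*z^2 - 0.5238*z - 0.5304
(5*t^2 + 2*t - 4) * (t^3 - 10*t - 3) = 5*t^5 + 2*t^4 - 54*t^3 - 35*t^2 + 34*t + 12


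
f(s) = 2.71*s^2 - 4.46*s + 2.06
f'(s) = 5.42*s - 4.46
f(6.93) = 101.30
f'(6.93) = 33.10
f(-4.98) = 91.48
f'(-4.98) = -31.45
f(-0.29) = 3.58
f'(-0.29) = -6.03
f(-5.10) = 95.29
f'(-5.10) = -32.10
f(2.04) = 4.24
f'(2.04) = 6.60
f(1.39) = 1.10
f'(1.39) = 3.07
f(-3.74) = 56.65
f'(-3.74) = -24.73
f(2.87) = 11.58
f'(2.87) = 11.10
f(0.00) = 2.06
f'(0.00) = -4.46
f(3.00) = 13.07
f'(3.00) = 11.80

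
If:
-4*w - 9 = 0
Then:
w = -9/4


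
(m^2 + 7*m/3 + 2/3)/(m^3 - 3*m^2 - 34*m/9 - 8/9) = 3*(m + 2)/(3*m^2 - 10*m - 8)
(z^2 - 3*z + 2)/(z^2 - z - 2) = (z - 1)/(z + 1)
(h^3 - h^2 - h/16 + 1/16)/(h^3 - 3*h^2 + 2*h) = (h^2 - 1/16)/(h*(h - 2))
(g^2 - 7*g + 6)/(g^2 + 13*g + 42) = (g^2 - 7*g + 6)/(g^2 + 13*g + 42)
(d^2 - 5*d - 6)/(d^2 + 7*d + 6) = (d - 6)/(d + 6)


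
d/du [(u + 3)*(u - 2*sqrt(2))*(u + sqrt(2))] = 3*u^2 - 2*sqrt(2)*u + 6*u - 3*sqrt(2) - 4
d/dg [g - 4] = 1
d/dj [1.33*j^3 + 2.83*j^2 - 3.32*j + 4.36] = 3.99*j^2 + 5.66*j - 3.32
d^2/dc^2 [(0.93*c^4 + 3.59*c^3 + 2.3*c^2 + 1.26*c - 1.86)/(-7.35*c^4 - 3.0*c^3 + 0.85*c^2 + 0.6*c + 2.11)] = (2.27373675443232e-13*c^10 - 346.868549999997*c^9 - 780.371549999999*c^8 - 1304.89695*c^7 + 961.86495*c^6 - 325.28646*c^5 - 1187.97003*c^4 - 715.89485*c^3 + 186.210444*c^2 - 6.00497399999998*c - 22.62196)/(397.065375*c^12 + 486.2025*c^11 + 60.692625*c^10 - 182.6955*c^9 - 428.3613*c^8 - 266.3595*c^7 + 38.627225*c^6 + 90.0531*c^5 + 115.46538*c^4 + 33.3963*c^3 - 13.631655*c^2 - 8.01378*c - 9.393931)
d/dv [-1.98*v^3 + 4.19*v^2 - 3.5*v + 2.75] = -5.94*v^2 + 8.38*v - 3.5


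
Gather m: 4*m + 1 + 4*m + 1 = 8*m + 2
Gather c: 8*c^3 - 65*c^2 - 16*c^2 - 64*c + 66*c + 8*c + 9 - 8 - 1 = 8*c^3 - 81*c^2 + 10*c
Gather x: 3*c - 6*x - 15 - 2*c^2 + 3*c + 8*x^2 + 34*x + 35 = -2*c^2 + 6*c + 8*x^2 + 28*x + 20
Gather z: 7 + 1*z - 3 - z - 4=0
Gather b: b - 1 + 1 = b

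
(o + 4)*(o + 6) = o^2 + 10*o + 24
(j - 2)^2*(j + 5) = j^3 + j^2 - 16*j + 20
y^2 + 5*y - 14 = (y - 2)*(y + 7)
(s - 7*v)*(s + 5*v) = s^2 - 2*s*v - 35*v^2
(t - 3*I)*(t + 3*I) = t^2 + 9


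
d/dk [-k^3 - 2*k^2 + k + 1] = -3*k^2 - 4*k + 1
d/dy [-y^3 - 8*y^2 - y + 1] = -3*y^2 - 16*y - 1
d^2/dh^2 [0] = 0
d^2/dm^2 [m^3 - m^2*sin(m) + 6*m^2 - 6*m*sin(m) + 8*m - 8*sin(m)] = m^2*sin(m) + 6*m*sin(m) - 4*m*cos(m) + 6*m + 6*sin(m) - 12*cos(m) + 12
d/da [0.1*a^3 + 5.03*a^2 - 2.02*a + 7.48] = 0.3*a^2 + 10.06*a - 2.02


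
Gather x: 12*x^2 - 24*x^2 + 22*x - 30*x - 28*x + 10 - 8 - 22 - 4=-12*x^2 - 36*x - 24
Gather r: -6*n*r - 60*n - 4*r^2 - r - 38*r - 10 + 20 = -60*n - 4*r^2 + r*(-6*n - 39) + 10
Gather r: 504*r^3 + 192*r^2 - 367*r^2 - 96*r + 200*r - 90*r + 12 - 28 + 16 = 504*r^3 - 175*r^2 + 14*r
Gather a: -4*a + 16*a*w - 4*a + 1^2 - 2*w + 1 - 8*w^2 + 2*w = a*(16*w - 8) - 8*w^2 + 2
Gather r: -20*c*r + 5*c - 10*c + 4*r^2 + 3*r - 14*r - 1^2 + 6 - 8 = -5*c + 4*r^2 + r*(-20*c - 11) - 3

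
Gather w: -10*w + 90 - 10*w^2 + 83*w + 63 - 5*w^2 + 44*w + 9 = -15*w^2 + 117*w + 162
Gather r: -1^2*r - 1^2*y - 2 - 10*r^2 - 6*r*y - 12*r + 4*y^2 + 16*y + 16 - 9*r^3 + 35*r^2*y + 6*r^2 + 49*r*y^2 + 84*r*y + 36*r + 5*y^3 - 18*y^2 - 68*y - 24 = -9*r^3 + r^2*(35*y - 4) + r*(49*y^2 + 78*y + 23) + 5*y^3 - 14*y^2 - 53*y - 10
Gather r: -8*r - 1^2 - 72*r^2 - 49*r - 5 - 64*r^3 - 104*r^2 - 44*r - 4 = -64*r^3 - 176*r^2 - 101*r - 10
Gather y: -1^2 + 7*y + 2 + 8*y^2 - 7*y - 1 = 8*y^2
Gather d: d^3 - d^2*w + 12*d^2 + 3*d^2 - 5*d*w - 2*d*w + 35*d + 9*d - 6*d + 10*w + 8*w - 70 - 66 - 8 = d^3 + d^2*(15 - w) + d*(38 - 7*w) + 18*w - 144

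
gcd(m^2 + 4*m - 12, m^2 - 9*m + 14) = m - 2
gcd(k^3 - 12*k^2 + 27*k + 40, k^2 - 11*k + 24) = k - 8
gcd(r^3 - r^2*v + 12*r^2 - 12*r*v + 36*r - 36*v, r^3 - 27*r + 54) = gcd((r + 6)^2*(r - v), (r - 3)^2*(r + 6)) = r + 6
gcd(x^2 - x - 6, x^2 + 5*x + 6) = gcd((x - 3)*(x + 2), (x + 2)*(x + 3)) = x + 2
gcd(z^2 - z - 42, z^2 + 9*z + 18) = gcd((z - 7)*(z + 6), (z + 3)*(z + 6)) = z + 6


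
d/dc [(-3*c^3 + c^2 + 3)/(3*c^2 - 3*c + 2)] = (-9*c^4 + 18*c^3 - 21*c^2 - 14*c + 9)/(9*c^4 - 18*c^3 + 21*c^2 - 12*c + 4)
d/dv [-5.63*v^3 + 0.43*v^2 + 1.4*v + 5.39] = -16.89*v^2 + 0.86*v + 1.4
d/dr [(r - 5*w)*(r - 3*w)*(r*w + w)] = w*(3*r^2 - 16*r*w + 2*r + 15*w^2 - 8*w)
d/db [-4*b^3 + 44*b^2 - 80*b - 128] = -12*b^2 + 88*b - 80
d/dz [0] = 0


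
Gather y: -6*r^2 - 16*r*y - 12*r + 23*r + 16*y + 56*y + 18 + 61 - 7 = -6*r^2 + 11*r + y*(72 - 16*r) + 72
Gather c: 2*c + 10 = 2*c + 10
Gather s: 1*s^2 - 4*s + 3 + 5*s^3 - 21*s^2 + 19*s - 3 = 5*s^3 - 20*s^2 + 15*s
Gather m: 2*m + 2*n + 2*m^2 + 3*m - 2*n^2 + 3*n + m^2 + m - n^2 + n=3*m^2 + 6*m - 3*n^2 + 6*n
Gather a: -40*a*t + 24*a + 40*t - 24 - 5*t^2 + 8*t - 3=a*(24 - 40*t) - 5*t^2 + 48*t - 27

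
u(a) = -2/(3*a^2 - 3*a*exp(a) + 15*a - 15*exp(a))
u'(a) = -2*(3*a*exp(a) - 6*a + 18*exp(a) - 15)/(3*a^2 - 3*a*exp(a) + 15*a - 15*exp(a))^2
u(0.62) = 0.10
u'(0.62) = -0.08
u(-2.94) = 0.11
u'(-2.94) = -0.02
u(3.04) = 0.00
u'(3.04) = -0.01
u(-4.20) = 0.20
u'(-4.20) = -0.20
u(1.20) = 0.05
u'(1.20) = -0.06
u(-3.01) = 0.11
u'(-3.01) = -0.02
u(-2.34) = 0.10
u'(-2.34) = -0.00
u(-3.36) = 0.12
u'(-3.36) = -0.04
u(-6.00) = -0.11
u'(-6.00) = -0.13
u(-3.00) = 0.11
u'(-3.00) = -0.02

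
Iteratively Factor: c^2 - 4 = (c + 2)*(c - 2)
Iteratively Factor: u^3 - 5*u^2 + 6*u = (u - 3)*(u^2 - 2*u) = u*(u - 3)*(u - 2)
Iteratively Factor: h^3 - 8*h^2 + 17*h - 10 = (h - 5)*(h^2 - 3*h + 2) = (h - 5)*(h - 2)*(h - 1)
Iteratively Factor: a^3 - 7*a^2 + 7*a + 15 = (a - 5)*(a^2 - 2*a - 3) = (a - 5)*(a + 1)*(a - 3)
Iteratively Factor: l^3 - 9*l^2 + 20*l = (l)*(l^2 - 9*l + 20) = l*(l - 5)*(l - 4)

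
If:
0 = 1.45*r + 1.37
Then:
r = -0.94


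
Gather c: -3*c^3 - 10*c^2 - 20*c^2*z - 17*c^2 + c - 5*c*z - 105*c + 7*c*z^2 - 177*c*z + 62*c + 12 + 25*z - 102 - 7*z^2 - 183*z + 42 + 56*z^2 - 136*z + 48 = -3*c^3 + c^2*(-20*z - 27) + c*(7*z^2 - 182*z - 42) + 49*z^2 - 294*z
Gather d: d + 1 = d + 1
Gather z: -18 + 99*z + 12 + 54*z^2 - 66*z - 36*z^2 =18*z^2 + 33*z - 6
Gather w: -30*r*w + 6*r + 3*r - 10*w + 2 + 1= 9*r + w*(-30*r - 10) + 3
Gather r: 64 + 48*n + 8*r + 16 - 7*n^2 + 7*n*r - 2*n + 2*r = -7*n^2 + 46*n + r*(7*n + 10) + 80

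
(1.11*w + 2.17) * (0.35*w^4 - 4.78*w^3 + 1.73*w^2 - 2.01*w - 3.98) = 0.3885*w^5 - 4.5463*w^4 - 8.4523*w^3 + 1.523*w^2 - 8.7795*w - 8.6366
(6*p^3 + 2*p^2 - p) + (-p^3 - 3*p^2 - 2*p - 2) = 5*p^3 - p^2 - 3*p - 2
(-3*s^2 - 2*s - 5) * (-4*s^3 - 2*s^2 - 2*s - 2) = 12*s^5 + 14*s^4 + 30*s^3 + 20*s^2 + 14*s + 10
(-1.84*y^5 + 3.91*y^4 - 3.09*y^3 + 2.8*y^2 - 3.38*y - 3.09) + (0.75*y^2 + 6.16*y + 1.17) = -1.84*y^5 + 3.91*y^4 - 3.09*y^3 + 3.55*y^2 + 2.78*y - 1.92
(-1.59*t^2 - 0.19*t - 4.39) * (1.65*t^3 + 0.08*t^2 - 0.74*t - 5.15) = -2.6235*t^5 - 0.4407*t^4 - 6.0821*t^3 + 7.9779*t^2 + 4.2271*t + 22.6085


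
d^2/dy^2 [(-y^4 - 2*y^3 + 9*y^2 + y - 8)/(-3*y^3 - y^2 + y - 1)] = 2*(-83*y^6 - 21*y^5 + 312*y^4 + 360*y^3 - 3*y^2 - 87*y - 10)/(27*y^9 + 27*y^8 - 18*y^7 + 10*y^6 + 24*y^5 - 12*y^4 + 2*y^3 + 6*y^2 - 3*y + 1)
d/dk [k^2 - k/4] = 2*k - 1/4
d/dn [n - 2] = 1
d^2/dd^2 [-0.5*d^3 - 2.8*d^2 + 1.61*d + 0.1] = -3.0*d - 5.6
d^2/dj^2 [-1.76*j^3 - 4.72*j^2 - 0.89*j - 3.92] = -10.56*j - 9.44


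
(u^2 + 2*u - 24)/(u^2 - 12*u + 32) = (u + 6)/(u - 8)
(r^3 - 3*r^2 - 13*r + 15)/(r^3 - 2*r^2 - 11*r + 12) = (r - 5)/(r - 4)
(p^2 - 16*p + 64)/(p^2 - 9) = (p^2 - 16*p + 64)/(p^2 - 9)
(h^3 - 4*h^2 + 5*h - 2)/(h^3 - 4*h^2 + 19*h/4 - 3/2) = 4*(h^2 - 2*h + 1)/(4*h^2 - 8*h + 3)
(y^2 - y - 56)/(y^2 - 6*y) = (y^2 - y - 56)/(y*(y - 6))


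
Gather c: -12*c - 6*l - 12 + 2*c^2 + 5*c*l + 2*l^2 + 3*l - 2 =2*c^2 + c*(5*l - 12) + 2*l^2 - 3*l - 14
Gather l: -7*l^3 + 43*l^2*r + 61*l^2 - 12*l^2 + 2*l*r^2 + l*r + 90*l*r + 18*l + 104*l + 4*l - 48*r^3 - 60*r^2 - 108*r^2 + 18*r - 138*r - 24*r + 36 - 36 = -7*l^3 + l^2*(43*r + 49) + l*(2*r^2 + 91*r + 126) - 48*r^3 - 168*r^2 - 144*r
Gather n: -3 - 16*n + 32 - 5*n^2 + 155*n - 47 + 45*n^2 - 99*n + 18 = 40*n^2 + 40*n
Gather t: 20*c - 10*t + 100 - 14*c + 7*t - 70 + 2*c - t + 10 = 8*c - 4*t + 40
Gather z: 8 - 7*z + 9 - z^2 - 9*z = -z^2 - 16*z + 17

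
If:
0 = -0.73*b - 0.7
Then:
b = -0.96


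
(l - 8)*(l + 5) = l^2 - 3*l - 40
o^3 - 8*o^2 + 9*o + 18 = (o - 6)*(o - 3)*(o + 1)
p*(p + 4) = p^2 + 4*p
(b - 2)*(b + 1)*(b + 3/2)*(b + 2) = b^4 + 5*b^3/2 - 5*b^2/2 - 10*b - 6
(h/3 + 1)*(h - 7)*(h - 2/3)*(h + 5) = h^4/3 + h^3/9 - 125*h^2/9 - 233*h/9 + 70/3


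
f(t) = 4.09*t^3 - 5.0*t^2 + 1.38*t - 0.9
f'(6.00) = 383.10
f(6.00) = 710.82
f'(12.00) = 1648.26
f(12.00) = 6363.18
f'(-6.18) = 531.80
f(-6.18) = -1165.75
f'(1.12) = 5.57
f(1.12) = 0.12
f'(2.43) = 49.53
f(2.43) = 31.62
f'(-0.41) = 7.54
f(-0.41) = -2.59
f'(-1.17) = 29.88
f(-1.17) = -15.91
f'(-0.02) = 1.58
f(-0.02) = -0.93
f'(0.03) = 1.09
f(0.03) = -0.86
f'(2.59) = 57.79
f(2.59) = 40.19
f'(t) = 12.27*t^2 - 10.0*t + 1.38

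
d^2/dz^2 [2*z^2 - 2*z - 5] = 4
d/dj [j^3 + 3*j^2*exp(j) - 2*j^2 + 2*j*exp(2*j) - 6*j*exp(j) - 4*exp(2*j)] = 3*j^2*exp(j) + 3*j^2 + 4*j*exp(2*j) - 4*j - 6*exp(2*j) - 6*exp(j)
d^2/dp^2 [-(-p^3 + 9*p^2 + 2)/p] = 2 - 4/p^3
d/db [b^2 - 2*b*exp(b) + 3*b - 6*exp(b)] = -2*b*exp(b) + 2*b - 8*exp(b) + 3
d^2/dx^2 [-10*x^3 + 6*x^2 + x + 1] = 12 - 60*x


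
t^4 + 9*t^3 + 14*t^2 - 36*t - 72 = (t - 2)*(t + 2)*(t + 3)*(t + 6)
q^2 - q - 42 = (q - 7)*(q + 6)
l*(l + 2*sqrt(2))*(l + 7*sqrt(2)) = l^3 + 9*sqrt(2)*l^2 + 28*l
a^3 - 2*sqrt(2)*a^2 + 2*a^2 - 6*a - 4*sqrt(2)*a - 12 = (a + 2)*(a - 3*sqrt(2))*(a + sqrt(2))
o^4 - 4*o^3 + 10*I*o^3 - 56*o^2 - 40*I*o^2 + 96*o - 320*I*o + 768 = (o - 8)*(o + 4)*(o + 4*I)*(o + 6*I)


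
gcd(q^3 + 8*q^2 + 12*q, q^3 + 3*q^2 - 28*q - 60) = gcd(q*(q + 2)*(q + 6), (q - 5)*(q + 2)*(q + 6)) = q^2 + 8*q + 12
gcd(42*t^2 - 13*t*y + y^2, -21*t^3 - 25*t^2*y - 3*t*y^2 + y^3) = -7*t + y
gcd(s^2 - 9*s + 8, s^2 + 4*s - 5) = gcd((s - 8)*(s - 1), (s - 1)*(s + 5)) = s - 1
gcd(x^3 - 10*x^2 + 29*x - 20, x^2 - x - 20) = x - 5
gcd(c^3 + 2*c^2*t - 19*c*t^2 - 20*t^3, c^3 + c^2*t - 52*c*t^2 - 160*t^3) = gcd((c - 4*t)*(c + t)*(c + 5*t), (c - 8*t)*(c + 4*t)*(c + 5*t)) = c + 5*t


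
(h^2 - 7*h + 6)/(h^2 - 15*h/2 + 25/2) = 2*(h^2 - 7*h + 6)/(2*h^2 - 15*h + 25)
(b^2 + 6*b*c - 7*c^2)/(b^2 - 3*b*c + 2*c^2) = (b + 7*c)/(b - 2*c)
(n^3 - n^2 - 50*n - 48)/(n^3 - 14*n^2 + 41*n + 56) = (n + 6)/(n - 7)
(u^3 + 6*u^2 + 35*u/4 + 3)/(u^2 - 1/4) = (2*u^2 + 11*u + 12)/(2*u - 1)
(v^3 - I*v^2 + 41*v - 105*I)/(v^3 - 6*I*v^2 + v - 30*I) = (v + 7*I)/(v + 2*I)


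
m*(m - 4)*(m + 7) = m^3 + 3*m^2 - 28*m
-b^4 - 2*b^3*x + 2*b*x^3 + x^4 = (-b + x)*(b + x)^3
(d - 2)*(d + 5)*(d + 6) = d^3 + 9*d^2 + 8*d - 60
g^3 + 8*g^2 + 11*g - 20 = (g - 1)*(g + 4)*(g + 5)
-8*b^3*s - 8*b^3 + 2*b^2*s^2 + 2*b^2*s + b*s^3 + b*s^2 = (-2*b + s)*(4*b + s)*(b*s + b)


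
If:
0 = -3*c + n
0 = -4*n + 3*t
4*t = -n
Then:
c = 0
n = 0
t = 0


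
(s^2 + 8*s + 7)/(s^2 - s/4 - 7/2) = 4*(s^2 + 8*s + 7)/(4*s^2 - s - 14)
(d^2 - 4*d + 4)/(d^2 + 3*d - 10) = (d - 2)/(d + 5)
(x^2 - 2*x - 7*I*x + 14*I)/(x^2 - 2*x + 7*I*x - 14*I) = (x - 7*I)/(x + 7*I)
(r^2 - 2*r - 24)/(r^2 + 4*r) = (r - 6)/r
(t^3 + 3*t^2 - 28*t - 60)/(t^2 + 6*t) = t - 3 - 10/t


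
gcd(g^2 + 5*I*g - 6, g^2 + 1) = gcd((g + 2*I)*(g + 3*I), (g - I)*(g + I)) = 1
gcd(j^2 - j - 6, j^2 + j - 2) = j + 2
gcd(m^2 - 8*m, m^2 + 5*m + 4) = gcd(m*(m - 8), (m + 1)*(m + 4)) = 1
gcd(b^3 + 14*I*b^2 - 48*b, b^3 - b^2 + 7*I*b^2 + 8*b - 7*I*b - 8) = b + 8*I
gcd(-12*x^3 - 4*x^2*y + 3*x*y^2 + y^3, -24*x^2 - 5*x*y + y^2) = 3*x + y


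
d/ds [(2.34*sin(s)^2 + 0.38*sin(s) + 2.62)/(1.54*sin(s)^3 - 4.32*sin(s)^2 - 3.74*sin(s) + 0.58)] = (-3.6036*sin(s)^4 - 1.1704*sin(s)^3 - 19.2144*sin(s)^2 + 25.3512*sin(s) + 10.0192)*cos(s)/(2.3716*sin(s)^6 - 13.3056*sin(s)^5 + 7.1432*sin(s)^4 + 34.1*sin(s)^3 + 8.9764*sin(s)^2 - 4.3384*sin(s) + 0.3364)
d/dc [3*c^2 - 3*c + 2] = 6*c - 3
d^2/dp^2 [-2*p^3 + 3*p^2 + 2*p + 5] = 6 - 12*p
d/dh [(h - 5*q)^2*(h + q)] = 3*(h - 5*q)*(h - q)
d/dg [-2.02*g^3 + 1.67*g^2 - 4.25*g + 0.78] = -6.06*g^2 + 3.34*g - 4.25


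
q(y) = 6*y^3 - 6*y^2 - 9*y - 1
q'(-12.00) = 2727.00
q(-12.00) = -11125.00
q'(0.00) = -9.00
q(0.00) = -1.00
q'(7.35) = 875.20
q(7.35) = 1991.11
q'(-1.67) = 61.24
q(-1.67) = -30.65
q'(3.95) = 224.44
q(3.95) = 239.61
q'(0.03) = -9.34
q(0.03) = -1.28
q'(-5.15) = 530.20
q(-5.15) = -933.33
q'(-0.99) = 20.52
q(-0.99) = -3.79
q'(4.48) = 298.51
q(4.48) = 377.75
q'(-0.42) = -0.78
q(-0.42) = 1.28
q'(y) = 18*y^2 - 12*y - 9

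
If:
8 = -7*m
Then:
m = -8/7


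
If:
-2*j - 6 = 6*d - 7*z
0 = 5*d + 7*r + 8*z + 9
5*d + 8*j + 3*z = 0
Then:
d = 31*z/19 - 24/19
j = 15/19 - 53*z/38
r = -307*z/133 - 51/133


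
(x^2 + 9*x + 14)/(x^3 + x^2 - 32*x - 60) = (x + 7)/(x^2 - x - 30)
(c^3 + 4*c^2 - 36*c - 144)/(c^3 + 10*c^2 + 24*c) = (c - 6)/c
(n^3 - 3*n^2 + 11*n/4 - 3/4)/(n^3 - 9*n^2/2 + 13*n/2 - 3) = (n - 1/2)/(n - 2)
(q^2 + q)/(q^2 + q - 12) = q*(q + 1)/(q^2 + q - 12)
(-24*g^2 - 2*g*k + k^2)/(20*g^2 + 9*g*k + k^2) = (-6*g + k)/(5*g + k)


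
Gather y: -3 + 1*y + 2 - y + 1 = 0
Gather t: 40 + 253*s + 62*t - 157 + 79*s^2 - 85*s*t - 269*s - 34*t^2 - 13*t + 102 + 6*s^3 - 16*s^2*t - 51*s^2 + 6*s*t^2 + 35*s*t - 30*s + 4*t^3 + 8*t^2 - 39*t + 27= 6*s^3 + 28*s^2 - 46*s + 4*t^3 + t^2*(6*s - 26) + t*(-16*s^2 - 50*s + 10) + 12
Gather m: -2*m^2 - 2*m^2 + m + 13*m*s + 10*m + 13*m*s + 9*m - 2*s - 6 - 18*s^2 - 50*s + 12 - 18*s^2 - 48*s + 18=-4*m^2 + m*(26*s + 20) - 36*s^2 - 100*s + 24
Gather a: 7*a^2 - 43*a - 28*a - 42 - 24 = 7*a^2 - 71*a - 66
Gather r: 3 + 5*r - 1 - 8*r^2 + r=-8*r^2 + 6*r + 2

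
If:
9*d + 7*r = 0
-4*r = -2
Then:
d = -7/18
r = 1/2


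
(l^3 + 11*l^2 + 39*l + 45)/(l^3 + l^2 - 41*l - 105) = (l + 3)/(l - 7)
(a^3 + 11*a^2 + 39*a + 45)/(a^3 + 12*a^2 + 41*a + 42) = (a^2 + 8*a + 15)/(a^2 + 9*a + 14)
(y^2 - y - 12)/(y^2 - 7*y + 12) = (y + 3)/(y - 3)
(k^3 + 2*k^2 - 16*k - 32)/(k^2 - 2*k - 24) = (k^2 - 2*k - 8)/(k - 6)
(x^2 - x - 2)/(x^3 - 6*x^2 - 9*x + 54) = (x^2 - x - 2)/(x^3 - 6*x^2 - 9*x + 54)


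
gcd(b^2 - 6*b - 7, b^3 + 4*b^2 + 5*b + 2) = b + 1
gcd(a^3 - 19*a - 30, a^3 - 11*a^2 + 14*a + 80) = a^2 - 3*a - 10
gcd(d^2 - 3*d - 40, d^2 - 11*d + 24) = d - 8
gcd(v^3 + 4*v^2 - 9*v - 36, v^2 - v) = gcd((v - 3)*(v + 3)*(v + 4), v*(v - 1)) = 1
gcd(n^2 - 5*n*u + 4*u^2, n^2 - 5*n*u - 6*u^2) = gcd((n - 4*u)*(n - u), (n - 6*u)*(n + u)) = 1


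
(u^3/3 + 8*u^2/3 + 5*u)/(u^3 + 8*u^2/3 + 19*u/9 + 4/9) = 3*u*(u^2 + 8*u + 15)/(9*u^3 + 24*u^2 + 19*u + 4)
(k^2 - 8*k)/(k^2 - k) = (k - 8)/(k - 1)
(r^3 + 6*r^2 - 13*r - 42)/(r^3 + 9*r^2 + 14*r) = (r - 3)/r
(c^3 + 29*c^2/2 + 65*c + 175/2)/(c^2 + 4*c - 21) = (2*c^2 + 15*c + 25)/(2*(c - 3))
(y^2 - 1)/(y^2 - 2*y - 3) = (y - 1)/(y - 3)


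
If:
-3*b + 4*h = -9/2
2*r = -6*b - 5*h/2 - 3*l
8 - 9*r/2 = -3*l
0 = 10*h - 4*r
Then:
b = 931/642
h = -4/107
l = -901/321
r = -10/107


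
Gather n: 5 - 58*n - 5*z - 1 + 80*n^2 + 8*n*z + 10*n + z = 80*n^2 + n*(8*z - 48) - 4*z + 4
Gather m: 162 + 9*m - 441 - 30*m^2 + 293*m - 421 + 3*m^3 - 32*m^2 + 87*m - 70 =3*m^3 - 62*m^2 + 389*m - 770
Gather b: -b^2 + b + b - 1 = -b^2 + 2*b - 1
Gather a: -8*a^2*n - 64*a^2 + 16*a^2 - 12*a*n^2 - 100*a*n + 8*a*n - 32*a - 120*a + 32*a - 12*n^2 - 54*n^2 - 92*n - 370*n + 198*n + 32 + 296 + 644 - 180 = a^2*(-8*n - 48) + a*(-12*n^2 - 92*n - 120) - 66*n^2 - 264*n + 792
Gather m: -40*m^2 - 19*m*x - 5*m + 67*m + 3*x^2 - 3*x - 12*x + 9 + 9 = -40*m^2 + m*(62 - 19*x) + 3*x^2 - 15*x + 18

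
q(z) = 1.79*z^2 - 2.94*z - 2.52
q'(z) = 3.58*z - 2.94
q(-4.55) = 47.91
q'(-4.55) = -19.23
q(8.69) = 107.11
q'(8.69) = 28.17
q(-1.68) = 7.47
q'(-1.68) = -8.95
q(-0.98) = 2.08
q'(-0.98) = -6.45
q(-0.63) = 0.04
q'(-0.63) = -5.20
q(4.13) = 15.87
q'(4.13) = 11.85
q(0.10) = -2.80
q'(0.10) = -2.58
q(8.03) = 89.29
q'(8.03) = 25.81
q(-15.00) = 444.33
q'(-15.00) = -56.64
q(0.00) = -2.52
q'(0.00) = -2.94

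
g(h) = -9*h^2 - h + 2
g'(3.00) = -55.00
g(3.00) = -82.00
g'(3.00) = -55.00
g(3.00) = -82.00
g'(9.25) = -167.50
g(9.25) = -777.31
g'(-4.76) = 84.68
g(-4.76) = -197.16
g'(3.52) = -64.36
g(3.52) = -113.03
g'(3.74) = -68.32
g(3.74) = -127.63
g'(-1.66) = 28.88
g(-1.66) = -21.14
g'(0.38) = -7.84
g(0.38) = 0.32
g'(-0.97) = 16.46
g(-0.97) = -5.50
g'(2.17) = -40.06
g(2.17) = -42.55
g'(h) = -18*h - 1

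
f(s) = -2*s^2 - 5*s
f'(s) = -4*s - 5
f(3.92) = -50.33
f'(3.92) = -20.68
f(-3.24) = -4.80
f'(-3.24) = 7.96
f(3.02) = -33.34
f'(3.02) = -17.08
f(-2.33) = 0.79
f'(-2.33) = 4.32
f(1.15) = -8.40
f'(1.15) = -9.60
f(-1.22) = 3.12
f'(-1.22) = -0.12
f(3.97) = -51.37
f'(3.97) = -20.88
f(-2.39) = 0.53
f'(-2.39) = 4.56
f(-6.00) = -42.00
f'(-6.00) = 19.00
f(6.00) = -102.00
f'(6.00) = -29.00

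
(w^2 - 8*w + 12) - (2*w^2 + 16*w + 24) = -w^2 - 24*w - 12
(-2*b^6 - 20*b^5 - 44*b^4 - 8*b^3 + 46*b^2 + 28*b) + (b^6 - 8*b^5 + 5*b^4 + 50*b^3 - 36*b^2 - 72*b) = -b^6 - 28*b^5 - 39*b^4 + 42*b^3 + 10*b^2 - 44*b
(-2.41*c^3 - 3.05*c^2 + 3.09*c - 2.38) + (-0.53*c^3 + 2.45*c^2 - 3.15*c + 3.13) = -2.94*c^3 - 0.6*c^2 - 0.0600000000000001*c + 0.75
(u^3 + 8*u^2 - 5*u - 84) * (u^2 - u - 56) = u^5 + 7*u^4 - 69*u^3 - 527*u^2 + 364*u + 4704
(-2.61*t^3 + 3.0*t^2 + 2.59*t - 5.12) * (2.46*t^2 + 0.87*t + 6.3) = -6.4206*t^5 + 5.1093*t^4 - 7.4616*t^3 + 8.5581*t^2 + 11.8626*t - 32.256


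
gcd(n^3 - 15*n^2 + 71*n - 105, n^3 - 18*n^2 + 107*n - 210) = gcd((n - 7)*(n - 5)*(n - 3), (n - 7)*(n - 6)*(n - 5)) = n^2 - 12*n + 35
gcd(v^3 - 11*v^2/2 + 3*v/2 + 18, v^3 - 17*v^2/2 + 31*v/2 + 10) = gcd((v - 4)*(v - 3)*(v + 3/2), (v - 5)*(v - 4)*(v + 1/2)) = v - 4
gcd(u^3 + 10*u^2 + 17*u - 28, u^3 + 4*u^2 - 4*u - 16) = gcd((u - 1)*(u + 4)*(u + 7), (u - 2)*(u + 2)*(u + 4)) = u + 4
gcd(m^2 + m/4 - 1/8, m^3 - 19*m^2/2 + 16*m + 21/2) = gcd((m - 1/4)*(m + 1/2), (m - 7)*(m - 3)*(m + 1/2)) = m + 1/2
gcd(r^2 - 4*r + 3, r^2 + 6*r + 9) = 1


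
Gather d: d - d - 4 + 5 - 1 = 0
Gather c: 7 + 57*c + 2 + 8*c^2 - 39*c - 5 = 8*c^2 + 18*c + 4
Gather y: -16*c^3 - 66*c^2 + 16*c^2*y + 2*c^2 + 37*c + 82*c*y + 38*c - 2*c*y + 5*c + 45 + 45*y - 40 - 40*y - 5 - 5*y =-16*c^3 - 64*c^2 + 80*c + y*(16*c^2 + 80*c)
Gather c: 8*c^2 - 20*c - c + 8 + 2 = 8*c^2 - 21*c + 10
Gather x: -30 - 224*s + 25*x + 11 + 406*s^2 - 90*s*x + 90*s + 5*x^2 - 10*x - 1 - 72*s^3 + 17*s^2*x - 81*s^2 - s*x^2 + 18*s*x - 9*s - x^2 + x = -72*s^3 + 325*s^2 - 143*s + x^2*(4 - s) + x*(17*s^2 - 72*s + 16) - 20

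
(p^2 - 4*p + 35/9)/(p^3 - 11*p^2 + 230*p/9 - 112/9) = (3*p - 5)/(3*p^2 - 26*p + 16)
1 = 1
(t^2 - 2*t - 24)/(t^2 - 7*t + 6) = (t + 4)/(t - 1)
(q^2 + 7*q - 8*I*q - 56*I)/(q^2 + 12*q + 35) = (q - 8*I)/(q + 5)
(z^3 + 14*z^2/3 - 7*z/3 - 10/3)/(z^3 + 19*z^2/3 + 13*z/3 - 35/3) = (3*z + 2)/(3*z + 7)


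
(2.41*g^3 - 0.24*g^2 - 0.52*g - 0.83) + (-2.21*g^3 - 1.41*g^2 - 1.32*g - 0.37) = 0.2*g^3 - 1.65*g^2 - 1.84*g - 1.2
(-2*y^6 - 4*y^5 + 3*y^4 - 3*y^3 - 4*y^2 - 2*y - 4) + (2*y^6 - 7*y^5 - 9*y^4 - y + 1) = -11*y^5 - 6*y^4 - 3*y^3 - 4*y^2 - 3*y - 3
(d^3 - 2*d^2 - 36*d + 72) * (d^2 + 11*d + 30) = d^5 + 9*d^4 - 28*d^3 - 384*d^2 - 288*d + 2160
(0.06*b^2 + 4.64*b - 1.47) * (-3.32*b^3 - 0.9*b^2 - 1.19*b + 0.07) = -0.1992*b^5 - 15.4588*b^4 + 0.633*b^3 - 4.1944*b^2 + 2.0741*b - 0.1029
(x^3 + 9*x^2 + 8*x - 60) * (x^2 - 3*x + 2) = x^5 + 6*x^4 - 17*x^3 - 66*x^2 + 196*x - 120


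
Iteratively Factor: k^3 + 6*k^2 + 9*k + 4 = (k + 1)*(k^2 + 5*k + 4) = (k + 1)*(k + 4)*(k + 1)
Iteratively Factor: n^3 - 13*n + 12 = (n - 3)*(n^2 + 3*n - 4) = (n - 3)*(n - 1)*(n + 4)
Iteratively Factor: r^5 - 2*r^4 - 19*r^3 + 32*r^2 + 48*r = (r - 4)*(r^4 + 2*r^3 - 11*r^2 - 12*r) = (r - 4)*(r - 3)*(r^3 + 5*r^2 + 4*r) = (r - 4)*(r - 3)*(r + 1)*(r^2 + 4*r) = r*(r - 4)*(r - 3)*(r + 1)*(r + 4)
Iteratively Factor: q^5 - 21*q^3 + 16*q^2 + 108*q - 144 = (q + 3)*(q^4 - 3*q^3 - 12*q^2 + 52*q - 48) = (q - 3)*(q + 3)*(q^3 - 12*q + 16) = (q - 3)*(q - 2)*(q + 3)*(q^2 + 2*q - 8) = (q - 3)*(q - 2)^2*(q + 3)*(q + 4)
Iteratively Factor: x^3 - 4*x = (x)*(x^2 - 4) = x*(x - 2)*(x + 2)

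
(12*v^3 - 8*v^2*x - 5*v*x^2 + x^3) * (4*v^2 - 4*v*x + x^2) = 48*v^5 - 80*v^4*x + 24*v^3*x^2 + 16*v^2*x^3 - 9*v*x^4 + x^5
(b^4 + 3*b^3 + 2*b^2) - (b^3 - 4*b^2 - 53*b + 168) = b^4 + 2*b^3 + 6*b^2 + 53*b - 168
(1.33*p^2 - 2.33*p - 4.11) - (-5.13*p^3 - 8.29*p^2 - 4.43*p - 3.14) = 5.13*p^3 + 9.62*p^2 + 2.1*p - 0.97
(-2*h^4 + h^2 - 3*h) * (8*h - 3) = -16*h^5 + 6*h^4 + 8*h^3 - 27*h^2 + 9*h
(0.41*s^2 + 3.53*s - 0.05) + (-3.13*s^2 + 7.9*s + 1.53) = -2.72*s^2 + 11.43*s + 1.48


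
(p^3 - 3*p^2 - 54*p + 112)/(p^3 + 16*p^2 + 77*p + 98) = (p^2 - 10*p + 16)/(p^2 + 9*p + 14)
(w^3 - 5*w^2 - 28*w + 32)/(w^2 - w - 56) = (w^2 + 3*w - 4)/(w + 7)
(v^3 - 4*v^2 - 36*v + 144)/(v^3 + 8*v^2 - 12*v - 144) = (v - 6)/(v + 6)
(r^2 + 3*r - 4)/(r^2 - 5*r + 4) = (r + 4)/(r - 4)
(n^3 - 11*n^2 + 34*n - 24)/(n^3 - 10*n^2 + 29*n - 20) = (n - 6)/(n - 5)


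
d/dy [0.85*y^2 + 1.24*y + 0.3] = 1.7*y + 1.24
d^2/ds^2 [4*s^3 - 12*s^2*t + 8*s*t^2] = 24*s - 24*t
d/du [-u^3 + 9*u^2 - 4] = 3*u*(6 - u)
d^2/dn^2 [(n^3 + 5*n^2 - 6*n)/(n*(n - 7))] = 156/(n^3 - 21*n^2 + 147*n - 343)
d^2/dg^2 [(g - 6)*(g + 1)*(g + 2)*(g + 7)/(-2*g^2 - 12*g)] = (-g^6 - 18*g^5 - 108*g^4 - 242*g^3 + 252*g^2 + 1512*g + 3024)/(g^3*(g^3 + 18*g^2 + 108*g + 216))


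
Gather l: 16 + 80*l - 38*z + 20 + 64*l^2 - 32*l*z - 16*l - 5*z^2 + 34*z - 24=64*l^2 + l*(64 - 32*z) - 5*z^2 - 4*z + 12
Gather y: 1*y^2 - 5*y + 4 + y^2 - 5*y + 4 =2*y^2 - 10*y + 8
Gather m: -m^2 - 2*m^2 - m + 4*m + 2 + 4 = -3*m^2 + 3*m + 6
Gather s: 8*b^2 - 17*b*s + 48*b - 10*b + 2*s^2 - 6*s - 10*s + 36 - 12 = 8*b^2 + 38*b + 2*s^2 + s*(-17*b - 16) + 24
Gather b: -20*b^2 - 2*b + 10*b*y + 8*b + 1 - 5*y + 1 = -20*b^2 + b*(10*y + 6) - 5*y + 2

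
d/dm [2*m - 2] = 2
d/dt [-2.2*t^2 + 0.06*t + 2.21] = 0.06 - 4.4*t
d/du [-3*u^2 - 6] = -6*u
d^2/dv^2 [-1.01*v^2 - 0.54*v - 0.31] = -2.02000000000000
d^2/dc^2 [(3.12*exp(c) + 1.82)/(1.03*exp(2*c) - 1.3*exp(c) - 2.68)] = (3.310008*exp(4*c) + 11.901032*exp(3*c) + 44.363748*exp(2*c) + 12.301432*exp(c) + 16.068208)*exp(c)/(1.092727*exp(6*c) - 4.13751*exp(5*c) - 3.307536*exp(4*c) + 19.33412*exp(3*c) + 8.606016*exp(2*c) - 28.01136*exp(c) - 19.248832)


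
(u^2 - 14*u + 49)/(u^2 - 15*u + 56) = (u - 7)/(u - 8)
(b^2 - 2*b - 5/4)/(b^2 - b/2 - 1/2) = (b - 5/2)/(b - 1)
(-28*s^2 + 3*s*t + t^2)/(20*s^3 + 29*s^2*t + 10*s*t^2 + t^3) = (-28*s^2 + 3*s*t + t^2)/(20*s^3 + 29*s^2*t + 10*s*t^2 + t^3)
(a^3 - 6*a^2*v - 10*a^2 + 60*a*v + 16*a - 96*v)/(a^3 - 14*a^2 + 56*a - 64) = (a - 6*v)/(a - 4)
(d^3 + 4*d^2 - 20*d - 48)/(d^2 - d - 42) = (d^2 - 2*d - 8)/(d - 7)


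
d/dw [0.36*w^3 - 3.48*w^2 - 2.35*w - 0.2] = 1.08*w^2 - 6.96*w - 2.35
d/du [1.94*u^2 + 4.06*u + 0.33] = 3.88*u + 4.06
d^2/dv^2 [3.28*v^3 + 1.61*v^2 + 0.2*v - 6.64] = 19.68*v + 3.22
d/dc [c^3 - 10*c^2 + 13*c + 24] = 3*c^2 - 20*c + 13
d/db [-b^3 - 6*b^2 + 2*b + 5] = -3*b^2 - 12*b + 2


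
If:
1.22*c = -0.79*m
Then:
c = -0.647540983606557*m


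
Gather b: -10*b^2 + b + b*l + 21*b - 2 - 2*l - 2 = -10*b^2 + b*(l + 22) - 2*l - 4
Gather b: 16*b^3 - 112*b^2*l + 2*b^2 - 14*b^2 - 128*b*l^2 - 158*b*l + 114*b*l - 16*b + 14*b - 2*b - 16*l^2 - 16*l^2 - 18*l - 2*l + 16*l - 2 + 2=16*b^3 + b^2*(-112*l - 12) + b*(-128*l^2 - 44*l - 4) - 32*l^2 - 4*l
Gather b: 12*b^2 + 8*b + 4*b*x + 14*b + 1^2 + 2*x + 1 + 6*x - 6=12*b^2 + b*(4*x + 22) + 8*x - 4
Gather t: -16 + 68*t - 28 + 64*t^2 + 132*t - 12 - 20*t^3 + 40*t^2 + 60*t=-20*t^3 + 104*t^2 + 260*t - 56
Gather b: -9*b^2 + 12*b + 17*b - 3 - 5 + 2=-9*b^2 + 29*b - 6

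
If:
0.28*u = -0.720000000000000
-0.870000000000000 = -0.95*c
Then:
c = 0.92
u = -2.57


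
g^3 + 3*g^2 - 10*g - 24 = (g - 3)*(g + 2)*(g + 4)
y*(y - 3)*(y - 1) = y^3 - 4*y^2 + 3*y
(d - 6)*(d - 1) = d^2 - 7*d + 6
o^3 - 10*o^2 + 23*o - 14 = (o - 7)*(o - 2)*(o - 1)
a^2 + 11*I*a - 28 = (a + 4*I)*(a + 7*I)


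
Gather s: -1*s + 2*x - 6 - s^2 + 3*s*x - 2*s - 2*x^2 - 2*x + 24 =-s^2 + s*(3*x - 3) - 2*x^2 + 18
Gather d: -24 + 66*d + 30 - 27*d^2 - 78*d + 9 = -27*d^2 - 12*d + 15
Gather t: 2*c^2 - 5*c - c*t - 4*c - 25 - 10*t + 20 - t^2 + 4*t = 2*c^2 - 9*c - t^2 + t*(-c - 6) - 5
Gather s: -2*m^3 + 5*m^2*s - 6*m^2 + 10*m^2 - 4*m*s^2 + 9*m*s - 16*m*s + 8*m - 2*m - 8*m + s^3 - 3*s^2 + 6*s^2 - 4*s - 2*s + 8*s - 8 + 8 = -2*m^3 + 4*m^2 - 2*m + s^3 + s^2*(3 - 4*m) + s*(5*m^2 - 7*m + 2)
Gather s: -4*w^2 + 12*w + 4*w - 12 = -4*w^2 + 16*w - 12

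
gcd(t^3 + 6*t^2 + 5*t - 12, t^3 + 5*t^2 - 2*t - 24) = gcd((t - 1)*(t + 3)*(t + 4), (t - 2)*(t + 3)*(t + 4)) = t^2 + 7*t + 12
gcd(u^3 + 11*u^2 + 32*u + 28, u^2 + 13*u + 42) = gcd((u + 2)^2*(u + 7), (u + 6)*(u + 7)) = u + 7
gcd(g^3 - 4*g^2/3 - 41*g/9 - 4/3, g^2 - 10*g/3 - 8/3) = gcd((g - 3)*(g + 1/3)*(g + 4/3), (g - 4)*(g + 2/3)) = 1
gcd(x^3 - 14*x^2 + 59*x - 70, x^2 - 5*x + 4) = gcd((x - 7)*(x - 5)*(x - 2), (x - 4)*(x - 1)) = 1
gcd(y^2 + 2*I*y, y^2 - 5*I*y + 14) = y + 2*I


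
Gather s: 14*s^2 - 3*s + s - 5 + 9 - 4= 14*s^2 - 2*s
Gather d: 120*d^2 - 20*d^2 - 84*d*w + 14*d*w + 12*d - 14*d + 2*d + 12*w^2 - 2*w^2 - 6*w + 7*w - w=100*d^2 - 70*d*w + 10*w^2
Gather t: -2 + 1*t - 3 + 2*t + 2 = 3*t - 3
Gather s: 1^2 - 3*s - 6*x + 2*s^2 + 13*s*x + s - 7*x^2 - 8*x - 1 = 2*s^2 + s*(13*x - 2) - 7*x^2 - 14*x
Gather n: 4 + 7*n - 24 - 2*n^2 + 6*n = -2*n^2 + 13*n - 20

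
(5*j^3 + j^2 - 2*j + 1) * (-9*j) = -45*j^4 - 9*j^3 + 18*j^2 - 9*j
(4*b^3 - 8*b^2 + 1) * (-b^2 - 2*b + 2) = -4*b^5 + 24*b^3 - 17*b^2 - 2*b + 2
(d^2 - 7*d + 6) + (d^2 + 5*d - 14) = 2*d^2 - 2*d - 8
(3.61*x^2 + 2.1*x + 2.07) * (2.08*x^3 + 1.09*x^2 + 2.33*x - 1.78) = 7.5088*x^5 + 8.3029*x^4 + 15.0059*x^3 + 0.7235*x^2 + 1.0851*x - 3.6846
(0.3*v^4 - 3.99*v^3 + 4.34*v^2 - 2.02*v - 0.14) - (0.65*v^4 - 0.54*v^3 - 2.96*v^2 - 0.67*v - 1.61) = -0.35*v^4 - 3.45*v^3 + 7.3*v^2 - 1.35*v + 1.47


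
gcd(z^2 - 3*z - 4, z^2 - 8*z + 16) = z - 4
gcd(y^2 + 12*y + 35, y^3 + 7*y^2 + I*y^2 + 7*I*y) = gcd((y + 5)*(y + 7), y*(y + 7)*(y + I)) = y + 7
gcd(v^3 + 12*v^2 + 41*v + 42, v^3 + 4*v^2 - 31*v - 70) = v^2 + 9*v + 14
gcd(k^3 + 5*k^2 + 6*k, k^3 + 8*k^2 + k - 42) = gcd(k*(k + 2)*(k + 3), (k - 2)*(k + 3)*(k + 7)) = k + 3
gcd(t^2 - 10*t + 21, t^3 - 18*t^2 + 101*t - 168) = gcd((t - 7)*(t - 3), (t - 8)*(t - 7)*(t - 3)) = t^2 - 10*t + 21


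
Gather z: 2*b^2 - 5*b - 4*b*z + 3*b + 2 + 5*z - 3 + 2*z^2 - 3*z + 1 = 2*b^2 - 2*b + 2*z^2 + z*(2 - 4*b)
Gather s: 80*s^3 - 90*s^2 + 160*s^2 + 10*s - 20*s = 80*s^3 + 70*s^2 - 10*s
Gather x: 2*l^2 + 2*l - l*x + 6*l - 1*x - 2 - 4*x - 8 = 2*l^2 + 8*l + x*(-l - 5) - 10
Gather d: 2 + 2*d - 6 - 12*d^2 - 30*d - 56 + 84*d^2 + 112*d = 72*d^2 + 84*d - 60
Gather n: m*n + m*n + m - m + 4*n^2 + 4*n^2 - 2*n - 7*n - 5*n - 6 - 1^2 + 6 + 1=8*n^2 + n*(2*m - 14)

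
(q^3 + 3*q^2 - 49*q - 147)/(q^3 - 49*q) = (q + 3)/q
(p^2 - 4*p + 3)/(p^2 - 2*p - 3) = (p - 1)/(p + 1)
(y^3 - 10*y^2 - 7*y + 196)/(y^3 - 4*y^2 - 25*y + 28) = (y - 7)/(y - 1)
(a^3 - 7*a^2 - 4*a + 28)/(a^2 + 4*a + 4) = (a^2 - 9*a + 14)/(a + 2)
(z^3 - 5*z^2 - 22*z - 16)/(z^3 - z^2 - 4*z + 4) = (z^2 - 7*z - 8)/(z^2 - 3*z + 2)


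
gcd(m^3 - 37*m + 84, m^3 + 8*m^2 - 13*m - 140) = m^2 + 3*m - 28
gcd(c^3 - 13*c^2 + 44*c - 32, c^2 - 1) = c - 1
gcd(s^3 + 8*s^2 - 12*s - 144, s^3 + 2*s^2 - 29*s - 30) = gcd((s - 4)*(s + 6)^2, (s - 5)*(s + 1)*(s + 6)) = s + 6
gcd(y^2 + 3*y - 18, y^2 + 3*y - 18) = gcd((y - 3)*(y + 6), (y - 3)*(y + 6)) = y^2 + 3*y - 18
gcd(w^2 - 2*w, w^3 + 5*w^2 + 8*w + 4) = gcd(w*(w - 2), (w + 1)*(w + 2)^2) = 1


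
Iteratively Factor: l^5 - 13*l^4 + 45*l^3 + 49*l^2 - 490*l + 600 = (l - 2)*(l^4 - 11*l^3 + 23*l^2 + 95*l - 300) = (l - 5)*(l - 2)*(l^3 - 6*l^2 - 7*l + 60) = (l - 5)*(l - 2)*(l + 3)*(l^2 - 9*l + 20) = (l - 5)^2*(l - 2)*(l + 3)*(l - 4)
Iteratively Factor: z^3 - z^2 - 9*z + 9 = (z + 3)*(z^2 - 4*z + 3) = (z - 1)*(z + 3)*(z - 3)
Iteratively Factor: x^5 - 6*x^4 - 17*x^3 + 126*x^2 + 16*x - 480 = (x + 4)*(x^4 - 10*x^3 + 23*x^2 + 34*x - 120) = (x + 2)*(x + 4)*(x^3 - 12*x^2 + 47*x - 60) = (x - 3)*(x + 2)*(x + 4)*(x^2 - 9*x + 20) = (x - 4)*(x - 3)*(x + 2)*(x + 4)*(x - 5)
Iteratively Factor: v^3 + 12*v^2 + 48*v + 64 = (v + 4)*(v^2 + 8*v + 16) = (v + 4)^2*(v + 4)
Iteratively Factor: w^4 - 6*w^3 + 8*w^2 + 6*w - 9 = (w + 1)*(w^3 - 7*w^2 + 15*w - 9) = (w - 3)*(w + 1)*(w^2 - 4*w + 3) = (w - 3)*(w - 1)*(w + 1)*(w - 3)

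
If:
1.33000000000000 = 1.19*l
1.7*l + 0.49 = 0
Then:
No Solution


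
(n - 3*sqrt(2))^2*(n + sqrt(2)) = n^3 - 5*sqrt(2)*n^2 + 6*n + 18*sqrt(2)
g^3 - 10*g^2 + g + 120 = (g - 8)*(g - 5)*(g + 3)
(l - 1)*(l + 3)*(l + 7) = l^3 + 9*l^2 + 11*l - 21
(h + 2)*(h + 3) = h^2 + 5*h + 6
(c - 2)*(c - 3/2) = c^2 - 7*c/2 + 3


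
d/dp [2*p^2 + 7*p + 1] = 4*p + 7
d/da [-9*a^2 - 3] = -18*a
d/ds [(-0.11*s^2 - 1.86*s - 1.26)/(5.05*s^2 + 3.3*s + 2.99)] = (9.03*s^2 + 12.0682*s - 1.4034)/(25.5025*s^4 + 33.33*s^3 + 41.089*s^2 + 19.734*s + 8.9401)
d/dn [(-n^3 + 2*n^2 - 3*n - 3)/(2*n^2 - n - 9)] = (-2*n^4 + 2*n^3 + 31*n^2 - 24*n + 24)/(4*n^4 - 4*n^3 - 35*n^2 + 18*n + 81)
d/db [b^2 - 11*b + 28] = 2*b - 11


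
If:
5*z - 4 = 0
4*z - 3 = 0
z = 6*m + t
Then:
No Solution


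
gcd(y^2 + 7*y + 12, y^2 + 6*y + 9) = y + 3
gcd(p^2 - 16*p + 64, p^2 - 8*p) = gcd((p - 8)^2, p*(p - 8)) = p - 8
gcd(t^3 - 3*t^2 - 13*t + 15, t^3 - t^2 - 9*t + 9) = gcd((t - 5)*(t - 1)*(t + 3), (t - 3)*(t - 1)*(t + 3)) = t^2 + 2*t - 3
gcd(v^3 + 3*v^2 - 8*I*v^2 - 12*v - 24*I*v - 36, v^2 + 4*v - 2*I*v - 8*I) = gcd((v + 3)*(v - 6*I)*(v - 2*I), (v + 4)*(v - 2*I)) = v - 2*I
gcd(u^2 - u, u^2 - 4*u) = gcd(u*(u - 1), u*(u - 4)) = u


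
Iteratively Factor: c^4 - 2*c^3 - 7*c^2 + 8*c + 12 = (c + 1)*(c^3 - 3*c^2 - 4*c + 12) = (c - 3)*(c + 1)*(c^2 - 4) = (c - 3)*(c + 1)*(c + 2)*(c - 2)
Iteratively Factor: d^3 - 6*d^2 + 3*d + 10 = (d - 2)*(d^2 - 4*d - 5) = (d - 5)*(d - 2)*(d + 1)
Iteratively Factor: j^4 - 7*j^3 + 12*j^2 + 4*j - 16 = (j + 1)*(j^3 - 8*j^2 + 20*j - 16) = (j - 4)*(j + 1)*(j^2 - 4*j + 4) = (j - 4)*(j - 2)*(j + 1)*(j - 2)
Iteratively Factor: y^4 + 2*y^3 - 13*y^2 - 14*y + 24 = (y + 4)*(y^3 - 2*y^2 - 5*y + 6) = (y + 2)*(y + 4)*(y^2 - 4*y + 3) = (y - 3)*(y + 2)*(y + 4)*(y - 1)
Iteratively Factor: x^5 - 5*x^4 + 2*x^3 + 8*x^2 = (x - 2)*(x^4 - 3*x^3 - 4*x^2) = (x - 4)*(x - 2)*(x^3 + x^2) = x*(x - 4)*(x - 2)*(x^2 + x) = x*(x - 4)*(x - 2)*(x + 1)*(x)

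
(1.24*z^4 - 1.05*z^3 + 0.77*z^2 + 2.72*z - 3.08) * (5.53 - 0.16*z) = -0.1984*z^5 + 7.0252*z^4 - 5.9297*z^3 + 3.8229*z^2 + 15.5344*z - 17.0324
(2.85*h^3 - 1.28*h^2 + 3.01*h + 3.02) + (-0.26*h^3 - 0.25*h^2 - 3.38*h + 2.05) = 2.59*h^3 - 1.53*h^2 - 0.37*h + 5.07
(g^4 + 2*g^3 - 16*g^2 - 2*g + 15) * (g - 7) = g^5 - 5*g^4 - 30*g^3 + 110*g^2 + 29*g - 105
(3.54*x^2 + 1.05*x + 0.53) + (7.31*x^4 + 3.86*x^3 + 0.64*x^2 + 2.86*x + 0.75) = 7.31*x^4 + 3.86*x^3 + 4.18*x^2 + 3.91*x + 1.28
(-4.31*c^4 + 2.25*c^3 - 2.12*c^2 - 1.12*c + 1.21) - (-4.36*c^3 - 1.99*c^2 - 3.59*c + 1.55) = -4.31*c^4 + 6.61*c^3 - 0.13*c^2 + 2.47*c - 0.34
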